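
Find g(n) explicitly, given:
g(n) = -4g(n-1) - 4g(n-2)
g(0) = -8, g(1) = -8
Characteristic equation: x² + 4x + 4 = 0, which is (x - (-2))².
Repeated root r = -2.
General solution: g(n) = (A + Bn)·(-2)^n.
From g(0) = -8: A = -8.
From g(1) = -8: (A + B)·(-2) = -8 ⇒ B = 12.
So g(n) = \left(12 n - 8\right) \cdot (-2)^n.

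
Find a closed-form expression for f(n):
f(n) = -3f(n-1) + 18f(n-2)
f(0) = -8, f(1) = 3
Characteristic equation: x² + 3x - 18 = 0, which factors as (x - (3))(x - (-6)) = 0.
Roots r₁ = 3, r₂ = -6 (distinct).
General solution: f(n) = A·(3)^n + B·(-6)^n.
From f(0) = -8: A + B = -8.
From f(1) = 3: 3A - 6B = 3.
Solving: A = -5, B = -3.
So f(n) = - 3 \left(-6\right)^{n} - 5 \cdot 3^{n}.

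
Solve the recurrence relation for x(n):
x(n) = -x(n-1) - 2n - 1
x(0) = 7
First-order linear with linear forcing.
Homogeneous solution: x_h(n) = A·(-1)^n.
Try particular x_p(n) = pn + q. Substituting:
  pn + q = -(p(n-1) + q) - 2n - 1.
Matching the n-coefficient: p = -p - 2 ⇒ p = -1.
Matching constants: q = p - q - 1 ⇒ q = -1.
General: x(n) = A·(-1)^n - n - 1.
Apply x(0) = 7: A - 1 = 7 ⇒ A = 8.
So x(n) = 8 \left(-1\right)^{n} - n - 1.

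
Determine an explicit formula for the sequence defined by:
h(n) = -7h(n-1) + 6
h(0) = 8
First-order linear non-homogeneous.
Homogeneous solution: h_h(n) = A·(-7)^n.
Try constant particular solution h_p = K: K = -7K + 6 ⇒ K = \frac{3}{4}.
General: h(n) = A·(-7)^n + \frac{3}{4}.
Apply h(0) = 8: A + \frac{3}{4} = 8 ⇒ A = \frac{29}{4}.
So h(n) = \frac{29 \left(-7\right)^{n}}{4} + \frac{3}{4}.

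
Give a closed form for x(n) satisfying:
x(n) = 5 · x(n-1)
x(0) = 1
Pure geometric recurrence with ratio 5.
By induction x(n) = x(0) · (5)^n = 5^{n}.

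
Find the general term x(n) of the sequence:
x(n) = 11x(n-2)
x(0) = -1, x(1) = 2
Characteristic equation: x² - 11 = 0.
Discriminant Δ = (0)² + 4·(11) = 44.
Roots r₁,₂ = (0 ± √44)/2, so r₁ = \sqrt{11}, r₂ = - \sqrt{11}.
General solution: x(n) = A·r₁^n + B·r₂^n.
From the initial conditions, A + B = -1 and r₁A + r₂B = 2.
Since r₁ - r₂ = √44: A = (2 - (-1)r₂)/√44 = - \frac{1}{2} + \frac{\sqrt{11}}{11}, and B = -1 - A = - \frac{1}{2} - \frac{\sqrt{11}}{11}.
So x(n) = \left(- \frac{1}{2} + \frac{\sqrt{11}}{11}\right)\left(\sqrt{11}\right)^n + \left(- \frac{1}{2} - \frac{\sqrt{11}}{11}\right)\left(- \sqrt{11}\right)^n.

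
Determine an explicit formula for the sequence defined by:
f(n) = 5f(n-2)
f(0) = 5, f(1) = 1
Characteristic equation: x² - 5 = 0.
Discriminant Δ = (0)² + 4·(5) = 20.
Roots r₁,₂ = (0 ± √20)/2, so r₁ = \sqrt{5}, r₂ = - \sqrt{5}.
General solution: f(n) = A·r₁^n + B·r₂^n.
From the initial conditions, A + B = 5 and r₁A + r₂B = 1.
Since r₁ - r₂ = √20: A = (1 - (5)r₂)/√20 = \frac{\sqrt{5}}{10} + \frac{5}{2}, and B = 5 - A = \frac{5}{2} - \frac{\sqrt{5}}{10}.
So f(n) = \left(\frac{\sqrt{5}}{10} + \frac{5}{2}\right)\left(\sqrt{5}\right)^n + \left(\frac{5}{2} - \frac{\sqrt{5}}{10}\right)\left(- \sqrt{5}\right)^n.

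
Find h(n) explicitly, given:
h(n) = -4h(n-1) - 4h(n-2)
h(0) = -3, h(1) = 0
Characteristic equation: x² + 4x + 4 = 0, which is (x - (-2))².
Repeated root r = -2.
General solution: h(n) = (A + Bn)·(-2)^n.
From h(0) = -3: A = -3.
From h(1) = 0: (A + B)·(-2) = 0 ⇒ B = 3.
So h(n) = \left(3 n - 3\right) \cdot (-2)^n.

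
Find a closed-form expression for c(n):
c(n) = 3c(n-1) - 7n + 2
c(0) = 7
First-order linear with linear forcing.
Homogeneous solution: c_h(n) = A·(3)^n.
Try particular c_p(n) = pn + q. Substituting:
  pn + q = 3(p(n-1) + q) - 7n + 2.
Matching the n-coefficient: p = 3p - 7 ⇒ p = \frac{7}{2}.
Matching constants: q = -3p + 3q + 2 ⇒ q = \frac{17}{4}.
General: c(n) = A·(3)^n + \frac{7 n}{2} + \frac{17}{4}.
Apply c(0) = 7: A + \frac{17}{4} = 7 ⇒ A = \frac{11}{4}.
So c(n) = \frac{11 \cdot 3^{n}}{4} + \frac{7 n}{2} + \frac{17}{4}.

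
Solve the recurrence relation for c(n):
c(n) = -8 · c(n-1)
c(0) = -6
Pure geometric recurrence with ratio -8.
By induction c(n) = c(0) · (-8)^n = - 6 \left(-8\right)^{n}.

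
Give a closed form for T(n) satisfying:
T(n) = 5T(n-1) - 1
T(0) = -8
First-order linear non-homogeneous.
Homogeneous solution: T_h(n) = A·(5)^n.
Try constant particular solution T_p = K: K = 5K - 1 ⇒ K = \frac{1}{4}.
General: T(n) = A·(5)^n + \frac{1}{4}.
Apply T(0) = -8: A + \frac{1}{4} = -8 ⇒ A = - \frac{33}{4}.
So T(n) = \frac{1}{4} - \frac{33 \cdot 5^{n}}{4}.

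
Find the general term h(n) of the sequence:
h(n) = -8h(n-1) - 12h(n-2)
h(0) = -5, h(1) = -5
Characteristic equation: x² + 8x + 12 = 0, which factors as (x - (-2))(x - (-6)) = 0.
Roots r₁ = -2, r₂ = -6 (distinct).
General solution: h(n) = A·(-2)^n + B·(-6)^n.
From h(0) = -5: A + B = -5.
From h(1) = -5: -2A - 6B = -5.
Solving: A = - \frac{35}{4}, B = \frac{15}{4}.
So h(n) = - \frac{35 \left(-2\right)^{n}}{4} + \frac{15 \left(-6\right)^{n}}{4}.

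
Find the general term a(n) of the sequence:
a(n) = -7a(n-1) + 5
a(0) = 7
First-order linear non-homogeneous.
Homogeneous solution: a_h(n) = A·(-7)^n.
Try constant particular solution a_p = K: K = -7K + 5 ⇒ K = \frac{5}{8}.
General: a(n) = A·(-7)^n + \frac{5}{8}.
Apply a(0) = 7: A + \frac{5}{8} = 7 ⇒ A = \frac{51}{8}.
So a(n) = \frac{51 \left(-7\right)^{n}}{8} + \frac{5}{8}.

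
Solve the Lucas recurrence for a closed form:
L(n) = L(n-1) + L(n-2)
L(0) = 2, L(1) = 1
This is the Lucas sequence.
Characteristic equation: x² - x - 1 = 0; roots r₁ = \frac{1}{2} + \frac{\sqrt{5}}{2}, r₂ = \frac{1}{2} - \frac{\sqrt{5}}{2}.
General: L(n) = A·r₁^n + B·r₂^n. Solving with L(0)=2, L(1)=1 gives A = 1, B = 1.
So L(n) = 2^{- n} \left(\left(1 - \sqrt{5}\right)^{n} + \left(1 + \sqrt{5}\right)^{n}\right).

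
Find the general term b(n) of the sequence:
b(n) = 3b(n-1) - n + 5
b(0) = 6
First-order linear with linear forcing.
Homogeneous solution: b_h(n) = A·(3)^n.
Try particular b_p(n) = pn + q. Substituting:
  pn + q = 3(p(n-1) + q) - n + 5.
Matching the n-coefficient: p = 3p - 1 ⇒ p = \frac{1}{2}.
Matching constants: q = -3p + 3q + 5 ⇒ q = - \frac{7}{4}.
General: b(n) = A·(3)^n + \frac{n}{2} - \frac{7}{4}.
Apply b(0) = 6: A - \frac{7}{4} = 6 ⇒ A = \frac{31}{4}.
So b(n) = \frac{31 \cdot 3^{n}}{4} + \frac{n}{2} - \frac{7}{4}.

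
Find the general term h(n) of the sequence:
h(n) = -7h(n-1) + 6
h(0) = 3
First-order linear non-homogeneous.
Homogeneous solution: h_h(n) = A·(-7)^n.
Try constant particular solution h_p = K: K = -7K + 6 ⇒ K = \frac{3}{4}.
General: h(n) = A·(-7)^n + \frac{3}{4}.
Apply h(0) = 3: A + \frac{3}{4} = 3 ⇒ A = \frac{9}{4}.
So h(n) = \frac{9 \left(-7\right)^{n}}{4} + \frac{3}{4}.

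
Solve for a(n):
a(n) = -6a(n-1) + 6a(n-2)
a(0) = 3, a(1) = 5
Characteristic equation: x² + 6x - 6 = 0.
Discriminant Δ = (-6)² + 4·(6) = 60.
Roots r₁,₂ = (-6 ± √60)/2, so r₁ = -3 + \sqrt{15}, r₂ = - \sqrt{15} - 3.
General solution: a(n) = A·r₁^n + B·r₂^n.
From the initial conditions, A + B = 3 and r₁A + r₂B = 5.
Since r₁ - r₂ = √60: A = (5 - (3)r₂)/√60 = \frac{3}{2} + \frac{7 \sqrt{15}}{15}, and B = 3 - A = \frac{3}{2} - \frac{7 \sqrt{15}}{15}.
So a(n) = \left(\frac{3}{2} + \frac{7 \sqrt{15}}{15}\right)\left(-3 + \sqrt{15}\right)^n + \left(\frac{3}{2} - \frac{7 \sqrt{15}}{15}\right)\left(- \sqrt{15} - 3\right)^n.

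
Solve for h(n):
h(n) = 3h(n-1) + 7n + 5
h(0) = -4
First-order linear with linear forcing.
Homogeneous solution: h_h(n) = A·(3)^n.
Try particular h_p(n) = pn + q. Substituting:
  pn + q = 3(p(n-1) + q) + 7n + 5.
Matching the n-coefficient: p = 3p + 7 ⇒ p = - \frac{7}{2}.
Matching constants: q = -3p + 3q + 5 ⇒ q = - \frac{31}{4}.
General: h(n) = A·(3)^n - \frac{7 n}{2} - \frac{31}{4}.
Apply h(0) = -4: A - \frac{31}{4} = -4 ⇒ A = \frac{15}{4}.
So h(n) = \frac{15 \cdot 3^{n}}{4} - \frac{7 n}{2} - \frac{31}{4}.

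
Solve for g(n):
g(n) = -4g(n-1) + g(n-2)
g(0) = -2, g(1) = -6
Characteristic equation: x² + 4x - 1 = 0.
Discriminant Δ = (-4)² + 4·(1) = 20.
Roots r₁,₂ = (-4 ± √20)/2, so r₁ = -2 + \sqrt{5}, r₂ = - \sqrt{5} - 2.
General solution: g(n) = A·r₁^n + B·r₂^n.
From the initial conditions, A + B = -2 and r₁A + r₂B = -6.
Since r₁ - r₂ = √20: A = (-6 - (-2)r₂)/√20 = - \sqrt{5} - 1, and B = -2 - A = -1 + \sqrt{5}.
So g(n) = \left(- \sqrt{5} - 1\right)\left(-2 + \sqrt{5}\right)^n + \left(-1 + \sqrt{5}\right)\left(- \sqrt{5} - 2\right)^n.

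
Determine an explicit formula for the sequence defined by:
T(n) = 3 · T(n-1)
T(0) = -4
Pure geometric recurrence with ratio 3.
By induction T(n) = T(0) · (3)^n = - 4 \cdot 3^{n}.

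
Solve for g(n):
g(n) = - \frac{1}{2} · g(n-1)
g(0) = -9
Pure geometric recurrence with ratio - \frac{1}{2}.
By induction g(n) = g(0) · (- \frac{1}{2})^n = - 9 \left(- \frac{1}{2}\right)^{n}.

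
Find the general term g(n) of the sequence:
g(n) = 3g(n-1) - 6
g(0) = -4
First-order linear non-homogeneous.
Homogeneous solution: g_h(n) = A·(3)^n.
Try constant particular solution g_p = K: K = 3K - 6 ⇒ K = 3.
General: g(n) = A·(3)^n + 3.
Apply g(0) = -4: A + 3 = -4 ⇒ A = -7.
So g(n) = 3 - 7 \cdot 3^{n}.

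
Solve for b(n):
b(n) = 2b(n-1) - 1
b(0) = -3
First-order linear non-homogeneous.
Homogeneous solution: b_h(n) = A·(2)^n.
Try constant particular solution b_p = K: K = 2K - 1 ⇒ K = 1.
General: b(n) = A·(2)^n + 1.
Apply b(0) = -3: A + 1 = -3 ⇒ A = -4.
So b(n) = 1 - 4 \cdot 2^{n}.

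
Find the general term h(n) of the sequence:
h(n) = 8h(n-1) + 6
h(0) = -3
First-order linear non-homogeneous.
Homogeneous solution: h_h(n) = A·(8)^n.
Try constant particular solution h_p = K: K = 8K + 6 ⇒ K = - \frac{6}{7}.
General: h(n) = A·(8)^n - \frac{6}{7}.
Apply h(0) = -3: A - \frac{6}{7} = -3 ⇒ A = - \frac{15}{7}.
So h(n) = - \frac{15 \cdot 8^{n}}{7} - \frac{6}{7}.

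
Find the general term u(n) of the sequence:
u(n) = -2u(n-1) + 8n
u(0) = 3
First-order linear with linear forcing.
Homogeneous solution: u_h(n) = A·(-2)^n.
Try particular u_p(n) = pn + q. Substituting:
  pn + q = -2(p(n-1) + q) + 8n.
Matching the n-coefficient: p = -2p + 8 ⇒ p = \frac{8}{3}.
Matching constants: q = 2p - 2q ⇒ q = \frac{16}{9}.
General: u(n) = A·(-2)^n + \frac{8 n}{3} + \frac{16}{9}.
Apply u(0) = 3: A + \frac{16}{9} = 3 ⇒ A = \frac{11}{9}.
So u(n) = \frac{11 \left(-2\right)^{n}}{9} + \frac{8 n}{3} + \frac{16}{9}.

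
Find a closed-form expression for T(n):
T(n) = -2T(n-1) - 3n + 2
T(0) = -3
First-order linear with linear forcing.
Homogeneous solution: T_h(n) = A·(-2)^n.
Try particular T_p(n) = pn + q. Substituting:
  pn + q = -2(p(n-1) + q) - 3n + 2.
Matching the n-coefficient: p = -2p - 3 ⇒ p = -1.
Matching constants: q = 2p - 2q + 2 ⇒ q = 0.
General: T(n) = A·(-2)^n - n + 0.
Apply T(0) = -3: A + 0 = -3 ⇒ A = -3.
So T(n) = - 3 \left(-2\right)^{n} - n.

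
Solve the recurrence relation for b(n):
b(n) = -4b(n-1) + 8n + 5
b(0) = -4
First-order linear with linear forcing.
Homogeneous solution: b_h(n) = A·(-4)^n.
Try particular b_p(n) = pn + q. Substituting:
  pn + q = -4(p(n-1) + q) + 8n + 5.
Matching the n-coefficient: p = -4p + 8 ⇒ p = \frac{8}{5}.
Matching constants: q = 4p - 4q + 5 ⇒ q = \frac{57}{25}.
General: b(n) = A·(-4)^n + \frac{8 n}{5} + \frac{57}{25}.
Apply b(0) = -4: A + \frac{57}{25} = -4 ⇒ A = - \frac{157}{25}.
So b(n) = - \frac{157 \left(-4\right)^{n}}{25} + \frac{8 n}{5} + \frac{57}{25}.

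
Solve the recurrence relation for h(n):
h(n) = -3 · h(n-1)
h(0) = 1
Pure geometric recurrence with ratio -3.
By induction h(n) = h(0) · (-3)^n = \left(-3\right)^{n}.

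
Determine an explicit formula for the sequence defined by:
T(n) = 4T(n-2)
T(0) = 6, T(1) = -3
Characteristic equation: x² - 4 = 0, which factors as (x - (2))(x - (-2)) = 0.
Roots r₁ = 2, r₂ = -2 (distinct).
General solution: T(n) = A·(2)^n + B·(-2)^n.
From T(0) = 6: A + B = 6.
From T(1) = -3: 2A - 2B = -3.
Solving: A = \frac{9}{4}, B = \frac{15}{4}.
So T(n) = \frac{15 \left(-2\right)^{n}}{4} + \frac{9 \cdot 2^{n}}{4}.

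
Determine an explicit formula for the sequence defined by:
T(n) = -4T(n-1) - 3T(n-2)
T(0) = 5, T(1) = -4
Characteristic equation: x² + 4x + 3 = 0, which factors as (x - (-3))(x - (-1)) = 0.
Roots r₁ = -3, r₂ = -1 (distinct).
General solution: T(n) = A·(-3)^n + B·(-1)^n.
From T(0) = 5: A + B = 5.
From T(1) = -4: -3A - B = -4.
Solving: A = - \frac{1}{2}, B = \frac{11}{2}.
So T(n) = \frac{11 \left(-1\right)^{n}}{2} - \frac{\left(-3\right)^{n}}{2}.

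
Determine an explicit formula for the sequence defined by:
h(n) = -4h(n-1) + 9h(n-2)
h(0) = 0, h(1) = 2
Characteristic equation: x² + 4x - 9 = 0.
Discriminant Δ = (-4)² + 4·(9) = 52.
Roots r₁,₂ = (-4 ± √52)/2, so r₁ = -2 + \sqrt{13}, r₂ = - \sqrt{13} - 2.
General solution: h(n) = A·r₁^n + B·r₂^n.
From the initial conditions, A + B = 0 and r₁A + r₂B = 2.
Since r₁ - r₂ = √52: A = (2 - (0)r₂)/√52 = \frac{\sqrt{13}}{13}, and B = 0 - A = - \frac{\sqrt{13}}{13}.
So h(n) = \left(\frac{\sqrt{13}}{13}\right)\left(-2 + \sqrt{13}\right)^n + \left(- \frac{\sqrt{13}}{13}\right)\left(- \sqrt{13} - 2\right)^n.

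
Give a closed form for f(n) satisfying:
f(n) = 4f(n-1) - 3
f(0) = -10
First-order linear non-homogeneous.
Homogeneous solution: f_h(n) = A·(4)^n.
Try constant particular solution f_p = K: K = 4K - 3 ⇒ K = 1.
General: f(n) = A·(4)^n + 1.
Apply f(0) = -10: A + 1 = -10 ⇒ A = -11.
So f(n) = 1 - 11 \cdot 4^{n}.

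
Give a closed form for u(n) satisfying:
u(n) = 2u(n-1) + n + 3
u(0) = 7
First-order linear with linear forcing.
Homogeneous solution: u_h(n) = A·(2)^n.
Try particular u_p(n) = pn + q. Substituting:
  pn + q = 2(p(n-1) + q) + n + 3.
Matching the n-coefficient: p = 2p + 1 ⇒ p = -1.
Matching constants: q = -2p + 2q + 3 ⇒ q = -5.
General: u(n) = A·(2)^n - n - 5.
Apply u(0) = 7: A - 5 = 7 ⇒ A = 12.
So u(n) = 12 \cdot 2^{n} - n - 5.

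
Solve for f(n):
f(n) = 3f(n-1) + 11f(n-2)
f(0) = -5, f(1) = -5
Characteristic equation: x² - 3x - 11 = 0.
Discriminant Δ = (3)² + 4·(11) = 53.
Roots r₁,₂ = (3 ± √53)/2, so r₁ = \frac{3}{2} + \frac{\sqrt{53}}{2}, r₂ = \frac{3}{2} - \frac{\sqrt{53}}{2}.
General solution: f(n) = A·r₁^n + B·r₂^n.
From the initial conditions, A + B = -5 and r₁A + r₂B = -5.
Since r₁ - r₂ = √53: A = (-5 - (-5)r₂)/√53 = - \frac{5}{2} + \frac{5 \sqrt{53}}{106}, and B = -5 - A = - \frac{5}{2} - \frac{5 \sqrt{53}}{106}.
So f(n) = \left(- \frac{5}{2} + \frac{5 \sqrt{53}}{106}\right)\left(\frac{3}{2} + \frac{\sqrt{53}}{2}\right)^n + \left(- \frac{5}{2} - \frac{5 \sqrt{53}}{106}\right)\left(\frac{3}{2} - \frac{\sqrt{53}}{2}\right)^n.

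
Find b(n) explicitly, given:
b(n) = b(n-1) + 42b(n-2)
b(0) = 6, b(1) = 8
Characteristic equation: x² - x - 42 = 0, which factors as (x - (7))(x - (-6)) = 0.
Roots r₁ = 7, r₂ = -6 (distinct).
General solution: b(n) = A·(7)^n + B·(-6)^n.
From b(0) = 6: A + B = 6.
From b(1) = 8: 7A - 6B = 8.
Solving: A = \frac{44}{13}, B = \frac{34}{13}.
So b(n) = \frac{34 \left(-6\right)^{n}}{13} + \frac{44 \cdot 7^{n}}{13}.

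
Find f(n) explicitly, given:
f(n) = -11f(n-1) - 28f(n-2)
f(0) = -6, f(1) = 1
Characteristic equation: x² + 11x + 28 = 0, which factors as (x - (-7))(x - (-4)) = 0.
Roots r₁ = -7, r₂ = -4 (distinct).
General solution: f(n) = A·(-7)^n + B·(-4)^n.
From f(0) = -6: A + B = -6.
From f(1) = 1: -7A - 4B = 1.
Solving: A = \frac{23}{3}, B = - \frac{41}{3}.
So f(n) = - \frac{41 \left(-4\right)^{n}}{3} + \frac{23 \left(-7\right)^{n}}{3}.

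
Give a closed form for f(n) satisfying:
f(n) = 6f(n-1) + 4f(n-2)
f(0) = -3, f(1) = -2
Characteristic equation: x² - 6x - 4 = 0.
Discriminant Δ = (6)² + 4·(4) = 52.
Roots r₁,₂ = (6 ± √52)/2, so r₁ = 3 + \sqrt{13}, r₂ = 3 - \sqrt{13}.
General solution: f(n) = A·r₁^n + B·r₂^n.
From the initial conditions, A + B = -3 and r₁A + r₂B = -2.
Since r₁ - r₂ = √52: A = (-2 - (-3)r₂)/√52 = - \frac{3}{2} + \frac{7 \sqrt{13}}{26}, and B = -3 - A = - \frac{3}{2} - \frac{7 \sqrt{13}}{26}.
So f(n) = \left(- \frac{3}{2} + \frac{7 \sqrt{13}}{26}\right)\left(3 + \sqrt{13}\right)^n + \left(- \frac{3}{2} - \frac{7 \sqrt{13}}{26}\right)\left(3 - \sqrt{13}\right)^n.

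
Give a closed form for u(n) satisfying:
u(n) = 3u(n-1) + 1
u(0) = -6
First-order linear non-homogeneous.
Homogeneous solution: u_h(n) = A·(3)^n.
Try constant particular solution u_p = K: K = 3K + 1 ⇒ K = - \frac{1}{2}.
General: u(n) = A·(3)^n - \frac{1}{2}.
Apply u(0) = -6: A - \frac{1}{2} = -6 ⇒ A = - \frac{11}{2}.
So u(n) = - \frac{11 \cdot 3^{n}}{2} - \frac{1}{2}.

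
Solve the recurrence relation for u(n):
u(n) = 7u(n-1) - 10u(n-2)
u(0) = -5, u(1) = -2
Characteristic equation: x² - 7x + 10 = 0, which factors as (x - (5))(x - (2)) = 0.
Roots r₁ = 5, r₂ = 2 (distinct).
General solution: u(n) = A·(5)^n + B·(2)^n.
From u(0) = -5: A + B = -5.
From u(1) = -2: 5A + 2B = -2.
Solving: A = \frac{8}{3}, B = - \frac{23}{3}.
So u(n) = - \frac{23 \cdot 2^{n}}{3} + \frac{8 \cdot 5^{n}}{3}.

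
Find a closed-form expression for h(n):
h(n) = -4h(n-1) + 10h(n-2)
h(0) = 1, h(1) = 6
Characteristic equation: x² + 4x - 10 = 0.
Discriminant Δ = (-4)² + 4·(10) = 56.
Roots r₁,₂ = (-4 ± √56)/2, so r₁ = -2 + \sqrt{14}, r₂ = - \sqrt{14} - 2.
General solution: h(n) = A·r₁^n + B·r₂^n.
From the initial conditions, A + B = 1 and r₁A + r₂B = 6.
Since r₁ - r₂ = √56: A = (6 - (1)r₂)/√56 = \frac{1}{2} + \frac{2 \sqrt{14}}{7}, and B = 1 - A = \frac{1}{2} - \frac{2 \sqrt{14}}{7}.
So h(n) = \left(\frac{1}{2} + \frac{2 \sqrt{14}}{7}\right)\left(-2 + \sqrt{14}\right)^n + \left(\frac{1}{2} - \frac{2 \sqrt{14}}{7}\right)\left(- \sqrt{14} - 2\right)^n.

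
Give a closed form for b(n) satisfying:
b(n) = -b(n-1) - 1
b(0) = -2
First-order linear non-homogeneous.
Homogeneous solution: b_h(n) = A·(-1)^n.
Try constant particular solution b_p = K: K = -K - 1 ⇒ K = - \frac{1}{2}.
General: b(n) = A·(-1)^n - \frac{1}{2}.
Apply b(0) = -2: A - \frac{1}{2} = -2 ⇒ A = - \frac{3}{2}.
So b(n) = - \frac{3 \left(-1\right)^{n}}{2} - \frac{1}{2}.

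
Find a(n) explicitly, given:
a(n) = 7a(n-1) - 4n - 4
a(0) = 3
First-order linear with linear forcing.
Homogeneous solution: a_h(n) = A·(7)^n.
Try particular a_p(n) = pn + q. Substituting:
  pn + q = 7(p(n-1) + q) - 4n - 4.
Matching the n-coefficient: p = 7p - 4 ⇒ p = \frac{2}{3}.
Matching constants: q = -7p + 7q - 4 ⇒ q = \frac{13}{9}.
General: a(n) = A·(7)^n + \frac{2 n}{3} + \frac{13}{9}.
Apply a(0) = 3: A + \frac{13}{9} = 3 ⇒ A = \frac{14}{9}.
So a(n) = \frac{14 \cdot 7^{n}}{9} + \frac{2 n}{3} + \frac{13}{9}.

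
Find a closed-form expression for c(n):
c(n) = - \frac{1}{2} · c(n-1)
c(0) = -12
Pure geometric recurrence with ratio - \frac{1}{2}.
By induction c(n) = c(0) · (- \frac{1}{2})^n = - 12 \left(- \frac{1}{2}\right)^{n}.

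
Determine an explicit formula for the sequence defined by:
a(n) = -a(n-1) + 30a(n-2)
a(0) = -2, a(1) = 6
Characteristic equation: x² + x - 30 = 0, which factors as (x - (-6))(x - (5)) = 0.
Roots r₁ = -6, r₂ = 5 (distinct).
General solution: a(n) = A·(-6)^n + B·(5)^n.
From a(0) = -2: A + B = -2.
From a(1) = 6: -6A + 5B = 6.
Solving: A = - \frac{16}{11}, B = - \frac{6}{11}.
So a(n) = - \frac{16 \left(-6\right)^{n}}{11} - \frac{6 \cdot 5^{n}}{11}.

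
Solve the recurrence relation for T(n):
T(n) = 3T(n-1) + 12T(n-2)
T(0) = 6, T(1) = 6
Characteristic equation: x² - 3x - 12 = 0.
Discriminant Δ = (3)² + 4·(12) = 57.
Roots r₁,₂ = (3 ± √57)/2, so r₁ = \frac{3}{2} + \frac{\sqrt{57}}{2}, r₂ = \frac{3}{2} - \frac{\sqrt{57}}{2}.
General solution: T(n) = A·r₁^n + B·r₂^n.
From the initial conditions, A + B = 6 and r₁A + r₂B = 6.
Since r₁ - r₂ = √57: A = (6 - (6)r₂)/√57 = 3 - \frac{\sqrt{57}}{19}, and B = 6 - A = \frac{\sqrt{57}}{19} + 3.
So T(n) = \left(3 - \frac{\sqrt{57}}{19}\right)\left(\frac{3}{2} + \frac{\sqrt{57}}{2}\right)^n + \left(\frac{\sqrt{57}}{19} + 3\right)\left(\frac{3}{2} - \frac{\sqrt{57}}{2}\right)^n.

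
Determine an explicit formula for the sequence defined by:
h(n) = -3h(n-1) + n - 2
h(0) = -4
First-order linear with linear forcing.
Homogeneous solution: h_h(n) = A·(-3)^n.
Try particular h_p(n) = pn + q. Substituting:
  pn + q = -3(p(n-1) + q) + n - 2.
Matching the n-coefficient: p = -3p + 1 ⇒ p = \frac{1}{4}.
Matching constants: q = 3p - 3q - 2 ⇒ q = - \frac{5}{16}.
General: h(n) = A·(-3)^n + \frac{n}{4} - \frac{5}{16}.
Apply h(0) = -4: A - \frac{5}{16} = -4 ⇒ A = - \frac{59}{16}.
So h(n) = - \frac{59 \left(-3\right)^{n}}{16} + \frac{n}{4} - \frac{5}{16}.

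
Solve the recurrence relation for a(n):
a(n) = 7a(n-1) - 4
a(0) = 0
First-order linear non-homogeneous.
Homogeneous solution: a_h(n) = A·(7)^n.
Try constant particular solution a_p = K: K = 7K - 4 ⇒ K = \frac{2}{3}.
General: a(n) = A·(7)^n + \frac{2}{3}.
Apply a(0) = 0: A + \frac{2}{3} = 0 ⇒ A = - \frac{2}{3}.
So a(n) = \frac{2}{3} - \frac{2 \cdot 7^{n}}{3}.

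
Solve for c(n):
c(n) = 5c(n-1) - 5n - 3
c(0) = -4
First-order linear with linear forcing.
Homogeneous solution: c_h(n) = A·(5)^n.
Try particular c_p(n) = pn + q. Substituting:
  pn + q = 5(p(n-1) + q) - 5n - 3.
Matching the n-coefficient: p = 5p - 5 ⇒ p = \frac{5}{4}.
Matching constants: q = -5p + 5q - 3 ⇒ q = \frac{37}{16}.
General: c(n) = A·(5)^n + \frac{5 n}{4} + \frac{37}{16}.
Apply c(0) = -4: A + \frac{37}{16} = -4 ⇒ A = - \frac{101}{16}.
So c(n) = - \frac{101 \cdot 5^{n}}{16} + \frac{5 n}{4} + \frac{37}{16}.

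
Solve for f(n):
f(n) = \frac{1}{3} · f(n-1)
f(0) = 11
Pure geometric recurrence with ratio \frac{1}{3}.
By induction f(n) = f(0) · (\frac{1}{3})^n = 11 \cdot 3^{- n}.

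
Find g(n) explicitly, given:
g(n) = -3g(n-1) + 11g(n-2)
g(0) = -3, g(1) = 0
Characteristic equation: x² + 3x - 11 = 0.
Discriminant Δ = (-3)² + 4·(11) = 53.
Roots r₁,₂ = (-3 ± √53)/2, so r₁ = - \frac{3}{2} + \frac{\sqrt{53}}{2}, r₂ = - \frac{\sqrt{53}}{2} - \frac{3}{2}.
General solution: g(n) = A·r₁^n + B·r₂^n.
From the initial conditions, A + B = -3 and r₁A + r₂B = 0.
Since r₁ - r₂ = √53: A = (0 - (-3)r₂)/√53 = - \frac{3}{2} - \frac{9 \sqrt{53}}{106}, and B = -3 - A = - \frac{3}{2} + \frac{9 \sqrt{53}}{106}.
So g(n) = \left(- \frac{3}{2} - \frac{9 \sqrt{53}}{106}\right)\left(- \frac{3}{2} + \frac{\sqrt{53}}{2}\right)^n + \left(- \frac{3}{2} + \frac{9 \sqrt{53}}{106}\right)\left(- \frac{\sqrt{53}}{2} - \frac{3}{2}\right)^n.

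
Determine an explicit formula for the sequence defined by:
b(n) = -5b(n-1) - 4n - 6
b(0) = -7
First-order linear with linear forcing.
Homogeneous solution: b_h(n) = A·(-5)^n.
Try particular b_p(n) = pn + q. Substituting:
  pn + q = -5(p(n-1) + q) - 4n - 6.
Matching the n-coefficient: p = -5p - 4 ⇒ p = - \frac{2}{3}.
Matching constants: q = 5p - 5q - 6 ⇒ q = - \frac{14}{9}.
General: b(n) = A·(-5)^n - \frac{2 n}{3} - \frac{14}{9}.
Apply b(0) = -7: A - \frac{14}{9} = -7 ⇒ A = - \frac{49}{9}.
So b(n) = - \frac{49 \left(-5\right)^{n}}{9} - \frac{2 n}{3} - \frac{14}{9}.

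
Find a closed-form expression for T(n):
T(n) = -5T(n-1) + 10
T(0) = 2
First-order linear non-homogeneous.
Homogeneous solution: T_h(n) = A·(-5)^n.
Try constant particular solution T_p = K: K = -5K + 10 ⇒ K = \frac{5}{3}.
General: T(n) = A·(-5)^n + \frac{5}{3}.
Apply T(0) = 2: A + \frac{5}{3} = 2 ⇒ A = \frac{1}{3}.
So T(n) = \frac{\left(-5\right)^{n}}{3} + \frac{5}{3}.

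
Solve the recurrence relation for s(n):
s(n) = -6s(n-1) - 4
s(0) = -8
First-order linear non-homogeneous.
Homogeneous solution: s_h(n) = A·(-6)^n.
Try constant particular solution s_p = K: K = -6K - 4 ⇒ K = - \frac{4}{7}.
General: s(n) = A·(-6)^n - \frac{4}{7}.
Apply s(0) = -8: A - \frac{4}{7} = -8 ⇒ A = - \frac{52}{7}.
So s(n) = - \frac{52 \left(-6\right)^{n}}{7} - \frac{4}{7}.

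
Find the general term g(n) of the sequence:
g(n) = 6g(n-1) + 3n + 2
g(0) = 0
First-order linear with linear forcing.
Homogeneous solution: g_h(n) = A·(6)^n.
Try particular g_p(n) = pn + q. Substituting:
  pn + q = 6(p(n-1) + q) + 3n + 2.
Matching the n-coefficient: p = 6p + 3 ⇒ p = - \frac{3}{5}.
Matching constants: q = -6p + 6q + 2 ⇒ q = - \frac{28}{25}.
General: g(n) = A·(6)^n - \frac{3 n}{5} - \frac{28}{25}.
Apply g(0) = 0: A - \frac{28}{25} = 0 ⇒ A = \frac{28}{25}.
So g(n) = \frac{28 \cdot 6^{n}}{25} - \frac{3 n}{5} - \frac{28}{25}.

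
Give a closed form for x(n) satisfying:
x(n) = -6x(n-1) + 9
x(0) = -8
First-order linear non-homogeneous.
Homogeneous solution: x_h(n) = A·(-6)^n.
Try constant particular solution x_p = K: K = -6K + 9 ⇒ K = \frac{9}{7}.
General: x(n) = A·(-6)^n + \frac{9}{7}.
Apply x(0) = -8: A + \frac{9}{7} = -8 ⇒ A = - \frac{65}{7}.
So x(n) = \frac{9}{7} - \frac{65 \left(-6\right)^{n}}{7}.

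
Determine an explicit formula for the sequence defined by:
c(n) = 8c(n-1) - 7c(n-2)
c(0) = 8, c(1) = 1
Characteristic equation: x² - 8x + 7 = 0, which factors as (x - (1))(x - (7)) = 0.
Roots r₁ = 1, r₂ = 7 (distinct).
General solution: c(n) = A·(1)^n + B·(7)^n.
From c(0) = 8: A + B = 8.
From c(1) = 1: A + 7B = 1.
Solving: A = \frac{55}{6}, B = - \frac{7}{6}.
So c(n) = \frac{55}{6} - \frac{7 \cdot 7^{n}}{6}.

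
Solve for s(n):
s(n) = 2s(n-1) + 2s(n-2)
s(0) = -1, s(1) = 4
Characteristic equation: x² - 2x - 2 = 0.
Discriminant Δ = (2)² + 4·(2) = 12.
Roots r₁,₂ = (2 ± √12)/2, so r₁ = 1 + \sqrt{3}, r₂ = 1 - \sqrt{3}.
General solution: s(n) = A·r₁^n + B·r₂^n.
From the initial conditions, A + B = -1 and r₁A + r₂B = 4.
Since r₁ - r₂ = √12: A = (4 - (-1)r₂)/√12 = - \frac{1}{2} + \frac{5 \sqrt{3}}{6}, and B = -1 - A = - \frac{5 \sqrt{3}}{6} - \frac{1}{2}.
So s(n) = \left(- \frac{1}{2} + \frac{5 \sqrt{3}}{6}\right)\left(1 + \sqrt{3}\right)^n + \left(- \frac{5 \sqrt{3}}{6} - \frac{1}{2}\right)\left(1 - \sqrt{3}\right)^n.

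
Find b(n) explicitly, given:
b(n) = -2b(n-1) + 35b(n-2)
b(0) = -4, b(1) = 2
Characteristic equation: x² + 2x - 35 = 0, which factors as (x - (5))(x - (-7)) = 0.
Roots r₁ = 5, r₂ = -7 (distinct).
General solution: b(n) = A·(5)^n + B·(-7)^n.
From b(0) = -4: A + B = -4.
From b(1) = 2: 5A - 7B = 2.
Solving: A = - \frac{13}{6}, B = - \frac{11}{6}.
So b(n) = - \frac{11 \left(-7\right)^{n}}{6} - \frac{13 \cdot 5^{n}}{6}.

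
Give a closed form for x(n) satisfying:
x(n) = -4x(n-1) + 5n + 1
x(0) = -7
First-order linear with linear forcing.
Homogeneous solution: x_h(n) = A·(-4)^n.
Try particular x_p(n) = pn + q. Substituting:
  pn + q = -4(p(n-1) + q) + 5n + 1.
Matching the n-coefficient: p = -4p + 5 ⇒ p = 1.
Matching constants: q = 4p - 4q + 1 ⇒ q = 1.
General: x(n) = A·(-4)^n + n + 1.
Apply x(0) = -7: A + 1 = -7 ⇒ A = -8.
So x(n) = - 8 \left(-4\right)^{n} + n + 1.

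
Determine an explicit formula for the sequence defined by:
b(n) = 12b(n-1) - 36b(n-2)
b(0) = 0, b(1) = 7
Characteristic equation: x² - 12x + 36 = 0, which is (x - (6))².
Repeated root r = 6.
General solution: b(n) = (A + Bn)·(6)^n.
From b(0) = 0: A = 0.
From b(1) = 7: (A + B)·(6) = 7 ⇒ B = \frac{7}{6}.
So b(n) = \left(\frac{7 n}{6}\right) \cdot (6)^n.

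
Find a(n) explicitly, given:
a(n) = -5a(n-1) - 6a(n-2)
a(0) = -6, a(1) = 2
Characteristic equation: x² + 5x + 6 = 0, which factors as (x - (-3))(x - (-2)) = 0.
Roots r₁ = -3, r₂ = -2 (distinct).
General solution: a(n) = A·(-3)^n + B·(-2)^n.
From a(0) = -6: A + B = -6.
From a(1) = 2: -3A - 2B = 2.
Solving: A = 10, B = -16.
So a(n) = - 16 \left(-2\right)^{n} + 10 \left(-3\right)^{n}.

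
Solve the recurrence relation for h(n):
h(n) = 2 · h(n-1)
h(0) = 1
Pure geometric recurrence with ratio 2.
By induction h(n) = h(0) · (2)^n = 2^{n}.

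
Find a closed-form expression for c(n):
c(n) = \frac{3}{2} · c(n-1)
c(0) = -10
Pure geometric recurrence with ratio \frac{3}{2}.
By induction c(n) = c(0) · (\frac{3}{2})^n = - 10 \left(\frac{3}{2}\right)^{n}.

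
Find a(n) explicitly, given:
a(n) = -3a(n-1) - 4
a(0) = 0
First-order linear non-homogeneous.
Homogeneous solution: a_h(n) = A·(-3)^n.
Try constant particular solution a_p = K: K = -3K - 4 ⇒ K = -1.
General: a(n) = A·(-3)^n - 1.
Apply a(0) = 0: A - 1 = 0 ⇒ A = 1.
So a(n) = \left(-3\right)^{n} - 1.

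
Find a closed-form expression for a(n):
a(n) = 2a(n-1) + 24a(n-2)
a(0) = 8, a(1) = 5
Characteristic equation: x² - 2x - 24 = 0, which factors as (x - (-4))(x - (6)) = 0.
Roots r₁ = -4, r₂ = 6 (distinct).
General solution: a(n) = A·(-4)^n + B·(6)^n.
From a(0) = 8: A + B = 8.
From a(1) = 5: -4A + 6B = 5.
Solving: A = \frac{43}{10}, B = \frac{37}{10}.
So a(n) = \frac{43 \left(-4\right)^{n}}{10} + \frac{37 \cdot 6^{n}}{10}.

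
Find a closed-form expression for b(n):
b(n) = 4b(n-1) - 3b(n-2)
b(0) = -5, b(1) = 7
Characteristic equation: x² - 4x + 3 = 0, which factors as (x - (1))(x - (3)) = 0.
Roots r₁ = 1, r₂ = 3 (distinct).
General solution: b(n) = A·(1)^n + B·(3)^n.
From b(0) = -5: A + B = -5.
From b(1) = 7: A + 3B = 7.
Solving: A = -11, B = 6.
So b(n) = 6 \cdot 3^{n} - 11.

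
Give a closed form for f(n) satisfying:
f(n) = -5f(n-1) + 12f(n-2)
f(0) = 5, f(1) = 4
Characteristic equation: x² + 5x - 12 = 0.
Discriminant Δ = (-5)² + 4·(12) = 73.
Roots r₁,₂ = (-5 ± √73)/2, so r₁ = - \frac{5}{2} + \frac{\sqrt{73}}{2}, r₂ = - \frac{\sqrt{73}}{2} - \frac{5}{2}.
General solution: f(n) = A·r₁^n + B·r₂^n.
From the initial conditions, A + B = 5 and r₁A + r₂B = 4.
Since r₁ - r₂ = √73: A = (4 - (5)r₂)/√73 = \frac{33 \sqrt{73}}{146} + \frac{5}{2}, and B = 5 - A = \frac{5}{2} - \frac{33 \sqrt{73}}{146}.
So f(n) = \left(\frac{33 \sqrt{73}}{146} + \frac{5}{2}\right)\left(- \frac{5}{2} + \frac{\sqrt{73}}{2}\right)^n + \left(\frac{5}{2} - \frac{33 \sqrt{73}}{146}\right)\left(- \frac{\sqrt{73}}{2} - \frac{5}{2}\right)^n.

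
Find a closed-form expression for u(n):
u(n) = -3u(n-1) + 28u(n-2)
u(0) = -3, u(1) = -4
Characteristic equation: x² + 3x - 28 = 0, which factors as (x - (4))(x - (-7)) = 0.
Roots r₁ = 4, r₂ = -7 (distinct).
General solution: u(n) = A·(4)^n + B·(-7)^n.
From u(0) = -3: A + B = -3.
From u(1) = -4: 4A - 7B = -4.
Solving: A = - \frac{25}{11}, B = - \frac{8}{11}.
So u(n) = - \frac{8 \left(-7\right)^{n}}{11} - \frac{25 \cdot 4^{n}}{11}.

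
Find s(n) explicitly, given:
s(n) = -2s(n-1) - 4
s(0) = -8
First-order linear non-homogeneous.
Homogeneous solution: s_h(n) = A·(-2)^n.
Try constant particular solution s_p = K: K = -2K - 4 ⇒ K = - \frac{4}{3}.
General: s(n) = A·(-2)^n - \frac{4}{3}.
Apply s(0) = -8: A - \frac{4}{3} = -8 ⇒ A = - \frac{20}{3}.
So s(n) = - \frac{20 \left(-2\right)^{n}}{3} - \frac{4}{3}.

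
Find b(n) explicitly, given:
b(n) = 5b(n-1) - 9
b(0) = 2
First-order linear non-homogeneous.
Homogeneous solution: b_h(n) = A·(5)^n.
Try constant particular solution b_p = K: K = 5K - 9 ⇒ K = \frac{9}{4}.
General: b(n) = A·(5)^n + \frac{9}{4}.
Apply b(0) = 2: A + \frac{9}{4} = 2 ⇒ A = - \frac{1}{4}.
So b(n) = \frac{9}{4} - \frac{5^{n}}{4}.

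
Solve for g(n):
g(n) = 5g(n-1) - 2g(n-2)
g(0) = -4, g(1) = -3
Characteristic equation: x² - 5x + 2 = 0.
Discriminant Δ = (5)² + 4·(-2) = 17.
Roots r₁,₂ = (5 ± √17)/2, so r₁ = \frac{\sqrt{17}}{2} + \frac{5}{2}, r₂ = \frac{5}{2} - \frac{\sqrt{17}}{2}.
General solution: g(n) = A·r₁^n + B·r₂^n.
From the initial conditions, A + B = -4 and r₁A + r₂B = -3.
Since r₁ - r₂ = √17: A = (-3 - (-4)r₂)/√17 = -2 + \frac{7 \sqrt{17}}{17}, and B = -4 - A = -2 - \frac{7 \sqrt{17}}{17}.
So g(n) = \left(-2 + \frac{7 \sqrt{17}}{17}\right)\left(\frac{\sqrt{17}}{2} + \frac{5}{2}\right)^n + \left(-2 - \frac{7 \sqrt{17}}{17}\right)\left(\frac{5}{2} - \frac{\sqrt{17}}{2}\right)^n.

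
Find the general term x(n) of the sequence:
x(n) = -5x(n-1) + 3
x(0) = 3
First-order linear non-homogeneous.
Homogeneous solution: x_h(n) = A·(-5)^n.
Try constant particular solution x_p = K: K = -5K + 3 ⇒ K = \frac{1}{2}.
General: x(n) = A·(-5)^n + \frac{1}{2}.
Apply x(0) = 3: A + \frac{1}{2} = 3 ⇒ A = \frac{5}{2}.
So x(n) = \frac{5 \left(-5\right)^{n}}{2} + \frac{1}{2}.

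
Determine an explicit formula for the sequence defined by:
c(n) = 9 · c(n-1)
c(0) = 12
Pure geometric recurrence with ratio 9.
By induction c(n) = c(0) · (9)^n = 12 \cdot 9^{n}.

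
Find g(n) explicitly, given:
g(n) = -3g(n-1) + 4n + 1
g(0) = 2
First-order linear with linear forcing.
Homogeneous solution: g_h(n) = A·(-3)^n.
Try particular g_p(n) = pn + q. Substituting:
  pn + q = -3(p(n-1) + q) + 4n + 1.
Matching the n-coefficient: p = -3p + 4 ⇒ p = 1.
Matching constants: q = 3p - 3q + 1 ⇒ q = 1.
General: g(n) = A·(-3)^n + n + 1.
Apply g(0) = 2: A + 1 = 2 ⇒ A = 1.
So g(n) = \left(-3\right)^{n} + n + 1.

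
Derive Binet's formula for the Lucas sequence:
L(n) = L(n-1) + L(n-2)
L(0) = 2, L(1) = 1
This is the Lucas sequence.
Characteristic equation: x² - x - 1 = 0; roots r₁ = \frac{1}{2} + \frac{\sqrt{5}}{2}, r₂ = \frac{1}{2} - \frac{\sqrt{5}}{2}.
General: L(n) = A·r₁^n + B·r₂^n. Solving with L(0)=2, L(1)=1 gives A = 1, B = 1.
So L(n) = 2^{- n} \left(\left(1 - \sqrt{5}\right)^{n} + \left(1 + \sqrt{5}\right)^{n}\right).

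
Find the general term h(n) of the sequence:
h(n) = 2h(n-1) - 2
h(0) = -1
First-order linear non-homogeneous.
Homogeneous solution: h_h(n) = A·(2)^n.
Try constant particular solution h_p = K: K = 2K - 2 ⇒ K = 2.
General: h(n) = A·(2)^n + 2.
Apply h(0) = -1: A + 2 = -1 ⇒ A = -3.
So h(n) = 2 - 3 \cdot 2^{n}.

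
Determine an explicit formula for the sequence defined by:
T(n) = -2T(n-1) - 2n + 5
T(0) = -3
First-order linear with linear forcing.
Homogeneous solution: T_h(n) = A·(-2)^n.
Try particular T_p(n) = pn + q. Substituting:
  pn + q = -2(p(n-1) + q) - 2n + 5.
Matching the n-coefficient: p = -2p - 2 ⇒ p = - \frac{2}{3}.
Matching constants: q = 2p - 2q + 5 ⇒ q = \frac{11}{9}.
General: T(n) = A·(-2)^n - \frac{2 n}{3} + \frac{11}{9}.
Apply T(0) = -3: A + \frac{11}{9} = -3 ⇒ A = - \frac{38}{9}.
So T(n) = - \frac{38 \left(-2\right)^{n}}{9} - \frac{2 n}{3} + \frac{11}{9}.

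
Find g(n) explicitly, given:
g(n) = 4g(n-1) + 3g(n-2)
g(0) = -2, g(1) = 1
Characteristic equation: x² - 4x - 3 = 0.
Discriminant Δ = (4)² + 4·(3) = 28.
Roots r₁,₂ = (4 ± √28)/2, so r₁ = 2 + \sqrt{7}, r₂ = 2 - \sqrt{7}.
General solution: g(n) = A·r₁^n + B·r₂^n.
From the initial conditions, A + B = -2 and r₁A + r₂B = 1.
Since r₁ - r₂ = √28: A = (1 - (-2)r₂)/√28 = -1 + \frac{5 \sqrt{7}}{14}, and B = -2 - A = -1 - \frac{5 \sqrt{7}}{14}.
So g(n) = \left(-1 + \frac{5 \sqrt{7}}{14}\right)\left(2 + \sqrt{7}\right)^n + \left(-1 - \frac{5 \sqrt{7}}{14}\right)\left(2 - \sqrt{7}\right)^n.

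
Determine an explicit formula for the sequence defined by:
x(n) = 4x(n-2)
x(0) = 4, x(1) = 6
Characteristic equation: x² - 4 = 0, which factors as (x - (2))(x - (-2)) = 0.
Roots r₁ = 2, r₂ = -2 (distinct).
General solution: x(n) = A·(2)^n + B·(-2)^n.
From x(0) = 4: A + B = 4.
From x(1) = 6: 2A - 2B = 6.
Solving: A = \frac{7}{2}, B = \frac{1}{2}.
So x(n) = \frac{\left(-2\right)^{n}}{2} + \frac{7 \cdot 2^{n}}{2}.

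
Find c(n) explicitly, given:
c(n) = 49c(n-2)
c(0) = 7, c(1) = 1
Characteristic equation: x² - 49 = 0, which factors as (x - (7))(x - (-7)) = 0.
Roots r₁ = 7, r₂ = -7 (distinct).
General solution: c(n) = A·(7)^n + B·(-7)^n.
From c(0) = 7: A + B = 7.
From c(1) = 1: 7A - 7B = 1.
Solving: A = \frac{25}{7}, B = \frac{24}{7}.
So c(n) = \frac{24 \left(-7\right)^{n}}{7} + \frac{25 \cdot 7^{n}}{7}.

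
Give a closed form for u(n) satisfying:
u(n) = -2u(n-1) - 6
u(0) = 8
First-order linear non-homogeneous.
Homogeneous solution: u_h(n) = A·(-2)^n.
Try constant particular solution u_p = K: K = -2K - 6 ⇒ K = -2.
General: u(n) = A·(-2)^n - 2.
Apply u(0) = 8: A - 2 = 8 ⇒ A = 10.
So u(n) = 10 \left(-2\right)^{n} - 2.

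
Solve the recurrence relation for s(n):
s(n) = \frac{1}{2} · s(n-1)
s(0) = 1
Pure geometric recurrence with ratio \frac{1}{2}.
By induction s(n) = s(0) · (\frac{1}{2})^n = \left(\frac{1}{2}\right)^{n}.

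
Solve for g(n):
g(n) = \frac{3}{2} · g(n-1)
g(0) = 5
Pure geometric recurrence with ratio \frac{3}{2}.
By induction g(n) = g(0) · (\frac{3}{2})^n = 5 \left(\frac{3}{2}\right)^{n}.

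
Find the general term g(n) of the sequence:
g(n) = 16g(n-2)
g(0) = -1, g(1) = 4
Characteristic equation: x² - 16 = 0, which factors as (x - (-4))(x - (4)) = 0.
Roots r₁ = -4, r₂ = 4 (distinct).
General solution: g(n) = A·(-4)^n + B·(4)^n.
From g(0) = -1: A + B = -1.
From g(1) = 4: -4A + 4B = 4.
Solving: A = -1, B = 0.
So g(n) = - \left(-4\right)^{n}.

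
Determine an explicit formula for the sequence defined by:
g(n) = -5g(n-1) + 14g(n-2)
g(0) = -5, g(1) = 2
Characteristic equation: x² + 5x - 14 = 0, which factors as (x - (2))(x - (-7)) = 0.
Roots r₁ = 2, r₂ = -7 (distinct).
General solution: g(n) = A·(2)^n + B·(-7)^n.
From g(0) = -5: A + B = -5.
From g(1) = 2: 2A - 7B = 2.
Solving: A = - \frac{11}{3}, B = - \frac{4}{3}.
So g(n) = - \frac{4 \left(-7\right)^{n}}{3} - \frac{11 \cdot 2^{n}}{3}.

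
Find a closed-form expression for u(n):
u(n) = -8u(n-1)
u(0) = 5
This is a homogeneous first-order recurrence with ratio -8.
By induction u(n) = u(0) · (-8)^n = 5 \left(-8\right)^{n}.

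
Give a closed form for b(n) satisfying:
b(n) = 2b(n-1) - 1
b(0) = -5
First-order linear non-homogeneous.
Homogeneous solution: b_h(n) = A·(2)^n.
Try constant particular solution b_p = K: K = 2K - 1 ⇒ K = 1.
General: b(n) = A·(2)^n + 1.
Apply b(0) = -5: A + 1 = -5 ⇒ A = -6.
So b(n) = 1 - 6 \cdot 2^{n}.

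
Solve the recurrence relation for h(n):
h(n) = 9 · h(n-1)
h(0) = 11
Pure geometric recurrence with ratio 9.
By induction h(n) = h(0) · (9)^n = 11 \cdot 9^{n}.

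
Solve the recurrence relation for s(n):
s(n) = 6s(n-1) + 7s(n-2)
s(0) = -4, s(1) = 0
Characteristic equation: x² - 6x - 7 = 0, which factors as (x - (7))(x - (-1)) = 0.
Roots r₁ = 7, r₂ = -1 (distinct).
General solution: s(n) = A·(7)^n + B·(-1)^n.
From s(0) = -4: A + B = -4.
From s(1) = 0: 7A - B = 0.
Solving: A = - \frac{1}{2}, B = - \frac{7}{2}.
So s(n) = - \frac{7 \left(-1\right)^{n}}{2} - \frac{7^{n}}{2}.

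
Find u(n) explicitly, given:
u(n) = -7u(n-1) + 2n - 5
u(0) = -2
First-order linear with linear forcing.
Homogeneous solution: u_h(n) = A·(-7)^n.
Try particular u_p(n) = pn + q. Substituting:
  pn + q = -7(p(n-1) + q) + 2n - 5.
Matching the n-coefficient: p = -7p + 2 ⇒ p = \frac{1}{4}.
Matching constants: q = 7p - 7q - 5 ⇒ q = - \frac{13}{32}.
General: u(n) = A·(-7)^n + \frac{n}{4} - \frac{13}{32}.
Apply u(0) = -2: A - \frac{13}{32} = -2 ⇒ A = - \frac{51}{32}.
So u(n) = - \frac{51 \left(-7\right)^{n}}{32} + \frac{n}{4} - \frac{13}{32}.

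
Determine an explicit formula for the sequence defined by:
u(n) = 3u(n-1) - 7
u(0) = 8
First-order linear non-homogeneous.
Homogeneous solution: u_h(n) = A·(3)^n.
Try constant particular solution u_p = K: K = 3K - 7 ⇒ K = \frac{7}{2}.
General: u(n) = A·(3)^n + \frac{7}{2}.
Apply u(0) = 8: A + \frac{7}{2} = 8 ⇒ A = \frac{9}{2}.
So u(n) = \frac{9 \cdot 3^{n}}{2} + \frac{7}{2}.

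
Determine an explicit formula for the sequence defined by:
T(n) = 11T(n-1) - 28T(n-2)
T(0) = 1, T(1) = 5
Characteristic equation: x² - 11x + 28 = 0, which factors as (x - (4))(x - (7)) = 0.
Roots r₁ = 4, r₂ = 7 (distinct).
General solution: T(n) = A·(4)^n + B·(7)^n.
From T(0) = 1: A + B = 1.
From T(1) = 5: 4A + 7B = 5.
Solving: A = \frac{2}{3}, B = \frac{1}{3}.
So T(n) = \frac{2 \cdot 4^{n}}{3} + \frac{7^{n}}{3}.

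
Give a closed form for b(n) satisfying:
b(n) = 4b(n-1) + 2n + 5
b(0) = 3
First-order linear with linear forcing.
Homogeneous solution: b_h(n) = A·(4)^n.
Try particular b_p(n) = pn + q. Substituting:
  pn + q = 4(p(n-1) + q) + 2n + 5.
Matching the n-coefficient: p = 4p + 2 ⇒ p = - \frac{2}{3}.
Matching constants: q = -4p + 4q + 5 ⇒ q = - \frac{23}{9}.
General: b(n) = A·(4)^n - \frac{2 n}{3} - \frac{23}{9}.
Apply b(0) = 3: A - \frac{23}{9} = 3 ⇒ A = \frac{50}{9}.
So b(n) = \frac{50 \cdot 4^{n}}{9} - \frac{2 n}{3} - \frac{23}{9}.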